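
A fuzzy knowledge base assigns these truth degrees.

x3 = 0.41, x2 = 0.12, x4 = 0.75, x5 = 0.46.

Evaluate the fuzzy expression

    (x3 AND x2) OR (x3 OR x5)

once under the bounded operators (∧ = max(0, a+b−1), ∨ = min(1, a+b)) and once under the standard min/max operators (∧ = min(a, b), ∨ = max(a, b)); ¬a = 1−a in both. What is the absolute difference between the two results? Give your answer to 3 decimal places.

Under bounded:
  x3 AND x2 = max(0, a+b−1) on (0.41, 0.12) = 0.00
  x3 OR x5 = min(1, a+b) on (0.41, 0.46) = 0.87
  (x3 AND x2) OR (x3 OR x5) = min(1, a+b) on (0.00, 0.87) = 0.87
  → value = 0.8700
Under standard min/max:
  x3 AND x2 = min(a, b) on (0.41, 0.12) = 0.12
  x3 OR x5 = max(a, b) on (0.41, 0.46) = 0.46
  (x3 AND x2) OR (x3 OR x5) = max(a, b) on (0.12, 0.46) = 0.46
  → value = 0.4600
|0.8700 − 0.4600| = 0.410

0.410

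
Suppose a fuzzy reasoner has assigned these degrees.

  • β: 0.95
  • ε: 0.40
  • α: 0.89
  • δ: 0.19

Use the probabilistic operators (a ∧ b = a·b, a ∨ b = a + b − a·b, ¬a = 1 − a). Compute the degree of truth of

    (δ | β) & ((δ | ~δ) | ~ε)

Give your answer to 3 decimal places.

δ | β = a + b − a·b on (0.1900, 0.9500) = 0.9595
~δ = 1 − 0.1900 = 0.8100
δ | ~δ = a + b − a·b on (0.1900, 0.8100) = 0.8461
~ε = 1 − 0.4000 = 0.6000
(δ | ~δ) | ~ε = a + b − a·b on (0.8461, 0.6000) = 0.9384
(δ | β) & ((δ | ~δ) | ~ε) = a·b on (0.9595, 0.9384) = 0.9004

0.900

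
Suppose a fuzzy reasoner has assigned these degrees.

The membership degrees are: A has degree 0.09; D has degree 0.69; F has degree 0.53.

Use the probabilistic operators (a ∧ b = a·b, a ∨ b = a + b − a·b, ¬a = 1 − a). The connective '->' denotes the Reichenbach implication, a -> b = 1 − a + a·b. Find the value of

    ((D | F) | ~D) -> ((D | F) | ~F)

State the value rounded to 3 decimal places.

D | F = a + b − a·b on (0.6900, 0.5300) = 0.8543
~D = 1 − 0.6900 = 0.3100
(D | F) | ~D = a + b − a·b on (0.8543, 0.3100) = 0.8995
D | F = a + b − a·b on (0.6900, 0.5300) = 0.8543
~F = 1 − 0.5300 = 0.4700
(D | F) | ~F = a + b − a·b on (0.8543, 0.4700) = 0.9228
((D | F) | ~D) -> ((D | F) | ~F)  [Reichenbach: 1 − a + a·b] with a=0.8995, b=0.9228 → 0.9305

0.931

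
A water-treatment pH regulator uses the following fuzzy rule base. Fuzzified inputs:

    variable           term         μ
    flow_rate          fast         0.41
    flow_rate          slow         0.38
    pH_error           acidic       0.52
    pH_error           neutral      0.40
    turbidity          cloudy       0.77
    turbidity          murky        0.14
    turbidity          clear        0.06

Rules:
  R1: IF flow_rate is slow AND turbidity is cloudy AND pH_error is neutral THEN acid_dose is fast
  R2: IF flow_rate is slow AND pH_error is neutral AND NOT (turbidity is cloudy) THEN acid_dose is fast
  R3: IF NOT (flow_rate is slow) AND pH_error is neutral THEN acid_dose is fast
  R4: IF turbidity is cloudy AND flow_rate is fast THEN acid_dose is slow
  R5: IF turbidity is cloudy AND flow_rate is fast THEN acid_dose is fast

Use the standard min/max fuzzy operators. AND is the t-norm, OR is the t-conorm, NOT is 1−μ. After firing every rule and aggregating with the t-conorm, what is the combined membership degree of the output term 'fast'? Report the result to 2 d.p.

0.41

R1: slow=0.38, cloudy=0.77, neutral=0.40; AND[min(a, b)] → w = 0.38
R2: slow=0.38, neutral=0.40, ¬cloudy=1−0.77=0.23; AND[min(a, b)] → w = 0.23
R3: ¬slow=1−0.38=0.62, neutral=0.40; AND[min(a, b)] → w = 0.40
R4: cloudy=0.77, fast=0.41; AND[min(a, b)] → w = 0.41
R5: cloudy=0.77, fast=0.41; AND[min(a, b)] → w = 0.41
Rules with consequent 'fast': {R1, R2, R3, R5} → strengths 0.38, 0.23, 0.40, 0.41
Aggregate via t-conorm [max(a, b)]: 0.41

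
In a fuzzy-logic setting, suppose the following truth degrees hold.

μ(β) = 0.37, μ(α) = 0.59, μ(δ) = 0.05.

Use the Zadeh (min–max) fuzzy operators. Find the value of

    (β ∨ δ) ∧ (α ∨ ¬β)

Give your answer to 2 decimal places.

0.37

β ∨ δ = max(a, b) on (0.37, 0.05) = 0.37
¬β = 1 − 0.37 = 0.63
α ∨ ¬β = max(a, b) on (0.59, 0.63) = 0.63
(β ∨ δ) ∧ (α ∨ ¬β) = min(a, b) on (0.37, 0.63) = 0.37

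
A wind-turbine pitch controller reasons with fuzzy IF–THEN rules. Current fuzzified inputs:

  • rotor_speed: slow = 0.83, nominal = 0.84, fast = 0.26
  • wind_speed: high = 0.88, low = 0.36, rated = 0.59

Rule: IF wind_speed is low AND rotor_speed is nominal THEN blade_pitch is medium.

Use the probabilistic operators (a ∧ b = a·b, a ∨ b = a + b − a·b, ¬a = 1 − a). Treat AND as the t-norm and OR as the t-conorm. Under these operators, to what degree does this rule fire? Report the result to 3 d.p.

firing strength: low=0.36, nominal=0.84; AND[a·b] → w = 0.3024

0.302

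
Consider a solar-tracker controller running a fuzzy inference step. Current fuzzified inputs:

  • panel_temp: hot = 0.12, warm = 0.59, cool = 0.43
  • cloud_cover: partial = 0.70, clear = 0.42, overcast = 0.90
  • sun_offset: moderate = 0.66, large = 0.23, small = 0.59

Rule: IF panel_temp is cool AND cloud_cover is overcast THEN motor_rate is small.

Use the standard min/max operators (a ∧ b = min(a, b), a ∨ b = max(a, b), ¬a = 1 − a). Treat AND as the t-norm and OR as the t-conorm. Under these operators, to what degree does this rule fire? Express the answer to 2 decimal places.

0.43

firing strength: cool=0.43, overcast=0.90; AND[min(a, b)] → w = 0.43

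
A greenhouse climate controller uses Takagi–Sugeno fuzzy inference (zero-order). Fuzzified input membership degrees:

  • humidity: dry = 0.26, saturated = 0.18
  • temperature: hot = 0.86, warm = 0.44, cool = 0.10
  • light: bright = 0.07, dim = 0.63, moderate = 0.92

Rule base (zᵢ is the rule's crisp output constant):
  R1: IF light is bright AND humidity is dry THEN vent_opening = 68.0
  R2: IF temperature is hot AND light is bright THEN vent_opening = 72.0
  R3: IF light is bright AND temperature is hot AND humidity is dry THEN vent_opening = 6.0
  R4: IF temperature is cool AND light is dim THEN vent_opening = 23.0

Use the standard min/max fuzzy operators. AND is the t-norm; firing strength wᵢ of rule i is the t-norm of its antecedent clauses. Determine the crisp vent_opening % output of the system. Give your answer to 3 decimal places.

40.387

R1 (z=68.0): bright=0.07, dry=0.26; AND[min(a, b)] → w = 0.07
R2 (z=72.0): hot=0.86, bright=0.07; AND[min(a, b)] → w = 0.07
R3 (z=6.0): bright=0.07, hot=0.86, dry=0.26; AND[min(a, b)] → w = 0.07
R4 (z=23.0): cool=0.10, dim=0.63; AND[min(a, b)] → w = 0.10
Weighted average = (0.07·68.0 + 0.07·72.0 + 0.07·6.0 + 0.10·23.0) / (0.07 + 0.07 + 0.07 + 0.10)
  = 12.5200 / 0.3100 = 40.387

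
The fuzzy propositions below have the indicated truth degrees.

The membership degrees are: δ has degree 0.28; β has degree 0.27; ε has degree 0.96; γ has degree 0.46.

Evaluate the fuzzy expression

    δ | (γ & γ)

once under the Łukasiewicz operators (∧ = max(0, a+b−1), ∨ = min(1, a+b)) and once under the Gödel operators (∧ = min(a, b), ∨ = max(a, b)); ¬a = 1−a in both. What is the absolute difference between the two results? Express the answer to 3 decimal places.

0.180

Under Łukasiewicz:
  γ & γ = max(0, a+b−1) on (0.46, 0.46) = 0.00
  δ | (γ & γ) = min(1, a+b) on (0.28, 0.00) = 0.28
  → value = 0.2800
Under Gödel:
  γ & γ = min(a, b) on (0.46, 0.46) = 0.46
  δ | (γ & γ) = max(a, b) on (0.28, 0.46) = 0.46
  → value = 0.4600
|0.2800 − 0.4600| = 0.180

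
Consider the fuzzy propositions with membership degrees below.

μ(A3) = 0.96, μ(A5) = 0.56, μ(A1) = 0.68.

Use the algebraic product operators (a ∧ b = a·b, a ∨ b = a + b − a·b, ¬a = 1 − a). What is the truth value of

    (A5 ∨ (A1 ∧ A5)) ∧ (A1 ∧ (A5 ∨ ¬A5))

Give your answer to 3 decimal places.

0.373

A1 ∧ A5 = a·b on (0.6800, 0.5600) = 0.3808
A5 ∨ (A1 ∧ A5) = a + b − a·b on (0.5600, 0.3808) = 0.7276
¬A5 = 1 − 0.5600 = 0.4400
A5 ∨ ¬A5 = a + b − a·b on (0.5600, 0.4400) = 0.7536
A1 ∧ (A5 ∨ ¬A5) = a·b on (0.6800, 0.7536) = 0.5124
(A5 ∨ (A1 ∧ A5)) ∧ (A1 ∧ (A5 ∨ ¬A5)) = a·b on (0.7276, 0.5124) = 0.3728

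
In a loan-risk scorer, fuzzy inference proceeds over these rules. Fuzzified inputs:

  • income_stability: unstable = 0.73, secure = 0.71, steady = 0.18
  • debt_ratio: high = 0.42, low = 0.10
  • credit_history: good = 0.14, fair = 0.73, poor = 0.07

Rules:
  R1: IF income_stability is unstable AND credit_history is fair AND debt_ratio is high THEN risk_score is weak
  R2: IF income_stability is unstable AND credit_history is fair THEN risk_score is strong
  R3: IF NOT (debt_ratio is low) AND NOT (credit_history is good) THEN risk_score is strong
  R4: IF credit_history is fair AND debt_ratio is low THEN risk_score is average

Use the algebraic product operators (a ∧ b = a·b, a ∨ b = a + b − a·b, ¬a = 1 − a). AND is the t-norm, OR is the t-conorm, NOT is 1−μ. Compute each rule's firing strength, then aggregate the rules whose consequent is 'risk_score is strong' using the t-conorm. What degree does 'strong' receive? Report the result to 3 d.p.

R1: unstable=0.73, fair=0.73, high=0.42; AND[a·b] → w = 0.2238
R2: unstable=0.73, fair=0.73; AND[a·b] → w = 0.5329
R3: ¬low=1−0.10=0.90, ¬good=1−0.14=0.86; AND[a·b] → w = 0.7740
R4: fair=0.73, low=0.10; AND[a·b] → w = 0.0730
Rules with consequent 'strong': {R2, R3} → strengths 0.5329, 0.7740
Aggregate via t-conorm [a + b − a·b]: 0.8944

0.894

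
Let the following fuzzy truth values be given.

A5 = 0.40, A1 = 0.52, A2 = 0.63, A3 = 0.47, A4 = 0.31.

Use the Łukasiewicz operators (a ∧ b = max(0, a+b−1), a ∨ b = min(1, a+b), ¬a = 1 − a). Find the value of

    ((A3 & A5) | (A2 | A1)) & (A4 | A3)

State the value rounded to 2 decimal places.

0.78

A3 & A5 = max(0, a+b−1) on (0.47, 0.40) = 0.00
A2 | A1 = min(1, a+b) on (0.63, 0.52) = 1.00
(A3 & A5) | (A2 | A1) = min(1, a+b) on (0.00, 1.00) = 1.00
A4 | A3 = min(1, a+b) on (0.31, 0.47) = 0.78
((A3 & A5) | (A2 | A1)) & (A4 | A3) = max(0, a+b−1) on (1.00, 0.78) = 0.78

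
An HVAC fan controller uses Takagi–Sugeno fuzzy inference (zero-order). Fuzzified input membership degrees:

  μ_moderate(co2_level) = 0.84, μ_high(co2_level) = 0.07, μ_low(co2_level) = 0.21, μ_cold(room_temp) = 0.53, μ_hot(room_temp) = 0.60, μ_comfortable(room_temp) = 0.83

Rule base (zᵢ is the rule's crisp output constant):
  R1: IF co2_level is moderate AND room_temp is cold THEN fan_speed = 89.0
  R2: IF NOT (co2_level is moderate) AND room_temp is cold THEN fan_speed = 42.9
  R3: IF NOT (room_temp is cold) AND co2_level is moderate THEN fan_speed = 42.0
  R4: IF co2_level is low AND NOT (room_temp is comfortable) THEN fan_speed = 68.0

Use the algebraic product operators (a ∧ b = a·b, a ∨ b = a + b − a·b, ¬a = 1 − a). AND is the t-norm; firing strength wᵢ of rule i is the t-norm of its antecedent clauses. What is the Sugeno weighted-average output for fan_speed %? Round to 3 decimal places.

64.831

R1 (z=89.0): moderate=0.84, cold=0.53; AND[a·b] → w = 0.4452
R2 (z=42.9): ¬moderate=1−0.84=0.16, cold=0.53; AND[a·b] → w = 0.0848
R3 (z=42.0): ¬cold=1−0.53=0.47, moderate=0.84; AND[a·b] → w = 0.3948
R4 (z=68.0): low=0.21, ¬comfortable=1−0.83=0.17; AND[a·b] → w = 0.0357
Weighted average = (0.4452·89.0 + 0.0848·42.9 + 0.3948·42.0 + 0.0357·68.0) / (0.4452 + 0.0848 + 0.3948 + 0.0357)
  = 62.2699 / 0.9605 = 64.831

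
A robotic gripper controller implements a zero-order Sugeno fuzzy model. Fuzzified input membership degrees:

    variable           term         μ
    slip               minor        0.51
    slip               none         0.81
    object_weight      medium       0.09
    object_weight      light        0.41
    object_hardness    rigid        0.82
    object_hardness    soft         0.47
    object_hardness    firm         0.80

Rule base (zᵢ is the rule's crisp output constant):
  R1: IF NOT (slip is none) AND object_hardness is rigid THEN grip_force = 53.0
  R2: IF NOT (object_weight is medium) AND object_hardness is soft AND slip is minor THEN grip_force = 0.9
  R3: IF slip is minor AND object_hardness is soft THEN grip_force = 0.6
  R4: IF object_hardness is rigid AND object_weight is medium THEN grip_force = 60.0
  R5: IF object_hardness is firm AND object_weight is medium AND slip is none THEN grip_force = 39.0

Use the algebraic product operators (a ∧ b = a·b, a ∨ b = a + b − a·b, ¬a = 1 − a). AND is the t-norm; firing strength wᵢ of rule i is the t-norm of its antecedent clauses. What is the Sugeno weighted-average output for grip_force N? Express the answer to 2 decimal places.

R1 (z=53.0): ¬none=1−0.81=0.19, rigid=0.82; AND[a·b] → w = 0.1558
R2 (z=0.9): ¬medium=1−0.09=0.91, soft=0.47, minor=0.51; AND[a·b] → w = 0.2181
R3 (z=0.6): minor=0.51, soft=0.47; AND[a·b] → w = 0.2397
R4 (z=60.0): rigid=0.82, medium=0.09; AND[a·b] → w = 0.0738
R5 (z=39.0): firm=0.80, medium=0.09, none=0.81; AND[a·b] → w = 0.0583
Weighted average = (0.1558·53.0 + 0.2181·0.9 + 0.2397·0.6 + 0.0738·60.0 + 0.0583·39.0) / (0.1558 + 0.2181 + 0.2397 + 0.0738 + 0.0583)
  = 15.3000 / 0.7457 = 20.52

20.52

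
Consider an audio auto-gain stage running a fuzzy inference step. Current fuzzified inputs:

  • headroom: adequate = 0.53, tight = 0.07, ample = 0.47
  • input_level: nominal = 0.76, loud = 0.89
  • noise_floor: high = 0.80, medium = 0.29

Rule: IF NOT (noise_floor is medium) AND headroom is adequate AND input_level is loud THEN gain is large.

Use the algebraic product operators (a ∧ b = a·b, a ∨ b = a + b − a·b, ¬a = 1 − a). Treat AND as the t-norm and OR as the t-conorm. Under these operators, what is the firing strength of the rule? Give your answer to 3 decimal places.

firing strength: ¬medium=1−0.29=0.71, adequate=0.53, loud=0.89; AND[a·b] → w = 0.3349

0.335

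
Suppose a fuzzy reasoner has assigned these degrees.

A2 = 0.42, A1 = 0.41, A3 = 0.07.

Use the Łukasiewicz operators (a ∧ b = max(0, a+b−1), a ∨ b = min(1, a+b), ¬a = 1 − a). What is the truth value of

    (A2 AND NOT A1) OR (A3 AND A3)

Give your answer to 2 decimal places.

NOT A1 = 1 − 0.41 = 0.59
A2 AND NOT A1 = max(0, a+b−1) on (0.42, 0.59) = 0.01
A3 AND A3 = max(0, a+b−1) on (0.07, 0.07) = 0.00
(A2 AND NOT A1) OR (A3 AND A3) = min(1, a+b) on (0.01, 0.00) = 0.01

0.01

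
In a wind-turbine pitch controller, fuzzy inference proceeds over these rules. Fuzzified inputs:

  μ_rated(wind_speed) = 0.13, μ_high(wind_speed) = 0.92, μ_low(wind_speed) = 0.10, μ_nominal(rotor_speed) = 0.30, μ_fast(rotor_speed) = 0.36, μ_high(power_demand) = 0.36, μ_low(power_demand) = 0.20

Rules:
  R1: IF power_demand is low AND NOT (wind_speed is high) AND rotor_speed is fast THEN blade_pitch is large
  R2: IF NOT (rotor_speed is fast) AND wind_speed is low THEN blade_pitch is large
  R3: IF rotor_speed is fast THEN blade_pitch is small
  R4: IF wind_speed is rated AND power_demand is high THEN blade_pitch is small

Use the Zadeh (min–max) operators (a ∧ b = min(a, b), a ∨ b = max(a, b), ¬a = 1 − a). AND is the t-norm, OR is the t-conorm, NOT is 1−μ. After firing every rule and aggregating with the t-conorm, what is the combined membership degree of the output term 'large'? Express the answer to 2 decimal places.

R1: low=0.20, ¬high=1−0.92=0.08, fast=0.36; AND[min(a, b)] → w = 0.08
R2: ¬fast=1−0.36=0.64, low=0.10; AND[min(a, b)] → w = 0.10
R3: fast=0.36 → w = 0.36
R4: rated=0.13, high=0.36; AND[min(a, b)] → w = 0.13
Rules with consequent 'large': {R1, R2} → strengths 0.08, 0.10
Aggregate via t-conorm [max(a, b)]: 0.10

0.10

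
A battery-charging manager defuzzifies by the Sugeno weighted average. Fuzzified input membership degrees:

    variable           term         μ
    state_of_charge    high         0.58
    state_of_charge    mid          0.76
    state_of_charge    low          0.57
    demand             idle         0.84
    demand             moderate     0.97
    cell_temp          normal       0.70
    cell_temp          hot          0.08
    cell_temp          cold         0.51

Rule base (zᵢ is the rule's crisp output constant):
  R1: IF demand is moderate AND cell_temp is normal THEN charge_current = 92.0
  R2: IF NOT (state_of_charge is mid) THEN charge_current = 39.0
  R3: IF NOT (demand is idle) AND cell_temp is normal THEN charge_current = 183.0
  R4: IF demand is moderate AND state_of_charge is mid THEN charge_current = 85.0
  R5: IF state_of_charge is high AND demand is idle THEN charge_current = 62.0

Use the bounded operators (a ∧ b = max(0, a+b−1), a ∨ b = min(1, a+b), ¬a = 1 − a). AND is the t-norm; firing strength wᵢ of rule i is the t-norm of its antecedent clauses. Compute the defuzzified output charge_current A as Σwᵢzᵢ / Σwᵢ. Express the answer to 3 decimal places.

77.228

R1 (z=92.0): moderate=0.97, normal=0.70; AND[max(0, a+b−1)] → w = 0.67
R2 (z=39.0): ¬mid=1−0.76=0.24 → w = 0.24
R3 (z=183.0): ¬idle=1−0.84=0.16, normal=0.70; AND[max(0, a+b−1)] → w = 0.00
R4 (z=85.0): moderate=0.97, mid=0.76; AND[max(0, a+b−1)] → w = 0.73
R5 (z=62.0): high=0.58, idle=0.84; AND[max(0, a+b−1)] → w = 0.42
Weighted average = (0.67·92.0 + 0.24·39.0 + 0.00·183.0 + 0.73·85.0 + 0.42·62.0) / (0.67 + 0.24 + 0.00 + 0.73 + 0.42)
  = 159.0900 / 2.0600 = 77.228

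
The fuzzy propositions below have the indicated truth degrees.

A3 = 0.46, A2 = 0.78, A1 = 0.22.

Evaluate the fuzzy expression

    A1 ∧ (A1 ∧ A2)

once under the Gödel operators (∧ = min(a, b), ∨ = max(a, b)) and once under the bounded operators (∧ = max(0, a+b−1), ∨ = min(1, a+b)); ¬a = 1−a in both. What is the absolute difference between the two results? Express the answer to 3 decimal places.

0.220

Under Gödel:
  A1 ∧ A2 = min(a, b) on (0.22, 0.78) = 0.22
  A1 ∧ (A1 ∧ A2) = min(a, b) on (0.22, 0.22) = 0.22
  → value = 0.2200
Under bounded:
  A1 ∧ A2 = max(0, a+b−1) on (0.22, 0.78) = 0.00
  A1 ∧ (A1 ∧ A2) = max(0, a+b−1) on (0.22, 0.00) = 0.00
  → value = 0.0000
|0.2200 − 0.0000| = 0.220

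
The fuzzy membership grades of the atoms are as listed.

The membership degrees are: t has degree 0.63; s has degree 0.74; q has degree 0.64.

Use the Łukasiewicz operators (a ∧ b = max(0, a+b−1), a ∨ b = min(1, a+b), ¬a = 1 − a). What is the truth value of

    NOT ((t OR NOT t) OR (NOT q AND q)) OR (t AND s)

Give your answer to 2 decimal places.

0.37

NOT t = 1 − 0.63 = 0.37
t OR NOT t = min(1, a+b) on (0.63, 0.37) = 1.00
NOT q = 1 − 0.64 = 0.36
NOT q AND q = max(0, a+b−1) on (0.36, 0.64) = 0.00
(t OR NOT t) OR (NOT q AND q) = min(1, a+b) on (1.00, 0.00) = 1.00
NOT ((t OR NOT t) OR (NOT q AND q)) = 1 − 1.00 = 0.00
t AND s = max(0, a+b−1) on (0.63, 0.74) = 0.37
NOT ((t OR NOT t) OR (NOT q AND q)) OR (t AND s) = min(1, a+b) on (0.00, 0.37) = 0.37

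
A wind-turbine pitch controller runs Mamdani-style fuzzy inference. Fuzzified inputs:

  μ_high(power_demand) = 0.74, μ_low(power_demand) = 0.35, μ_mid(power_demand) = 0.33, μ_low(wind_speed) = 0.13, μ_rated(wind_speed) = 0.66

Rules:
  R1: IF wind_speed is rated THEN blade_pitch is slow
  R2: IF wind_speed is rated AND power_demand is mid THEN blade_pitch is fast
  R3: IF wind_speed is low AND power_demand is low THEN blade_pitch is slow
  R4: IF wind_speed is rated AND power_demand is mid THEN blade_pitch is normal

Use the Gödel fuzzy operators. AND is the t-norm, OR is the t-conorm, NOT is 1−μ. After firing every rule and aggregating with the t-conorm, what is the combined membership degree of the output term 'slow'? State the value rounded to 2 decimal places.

R1: rated=0.66 → w = 0.66
R2: rated=0.66, mid=0.33; AND[min(a, b)] → w = 0.33
R3: low=0.13, low=0.35; AND[min(a, b)] → w = 0.13
R4: rated=0.66, mid=0.33; AND[min(a, b)] → w = 0.33
Rules with consequent 'slow': {R1, R3} → strengths 0.66, 0.13
Aggregate via t-conorm [max(a, b)]: 0.66

0.66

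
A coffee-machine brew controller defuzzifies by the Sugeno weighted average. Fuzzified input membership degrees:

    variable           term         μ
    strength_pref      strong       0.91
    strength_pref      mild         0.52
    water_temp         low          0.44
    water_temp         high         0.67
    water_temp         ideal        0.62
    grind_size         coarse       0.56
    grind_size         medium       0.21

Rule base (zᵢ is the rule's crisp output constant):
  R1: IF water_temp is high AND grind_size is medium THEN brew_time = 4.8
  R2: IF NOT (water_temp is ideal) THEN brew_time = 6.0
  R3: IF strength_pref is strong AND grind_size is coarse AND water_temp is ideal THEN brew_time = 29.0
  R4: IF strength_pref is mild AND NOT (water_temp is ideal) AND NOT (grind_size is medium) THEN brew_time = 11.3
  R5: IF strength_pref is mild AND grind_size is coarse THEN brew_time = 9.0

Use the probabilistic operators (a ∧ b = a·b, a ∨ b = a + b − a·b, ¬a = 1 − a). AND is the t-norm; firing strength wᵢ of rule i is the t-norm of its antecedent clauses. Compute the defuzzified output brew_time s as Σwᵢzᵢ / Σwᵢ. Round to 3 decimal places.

R1 (z=4.8): high=0.67, medium=0.21; AND[a·b] → w = 0.1407
R2 (z=6.0): ¬ideal=1−0.62=0.38 → w = 0.3800
R3 (z=29.0): strong=0.91, coarse=0.56, ideal=0.62; AND[a·b] → w = 0.3160
R4 (z=11.3): mild=0.52, ¬ideal=1−0.62=0.38, ¬medium=1−0.21=0.79; AND[a·b] → w = 0.1561
R5 (z=9.0): mild=0.52, coarse=0.56; AND[a·b] → w = 0.2912
Weighted average = (0.1407·4.8 + 0.3800·6.0 + 0.3160·29.0 + 0.1561·11.3 + 0.2912·9.0) / (0.1407 + 0.3800 + 0.3160 + 0.1561 + 0.2912)
  = 16.5027 / 1.2840 = 12.853

12.853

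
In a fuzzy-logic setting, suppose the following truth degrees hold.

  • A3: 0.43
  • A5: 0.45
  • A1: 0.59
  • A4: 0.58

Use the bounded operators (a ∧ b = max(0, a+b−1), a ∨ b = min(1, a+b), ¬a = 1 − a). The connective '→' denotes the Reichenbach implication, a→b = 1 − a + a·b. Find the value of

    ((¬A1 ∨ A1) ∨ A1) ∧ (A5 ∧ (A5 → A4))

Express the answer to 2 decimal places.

¬A1 = 1 − 0.59 = 0.41
¬A1 ∨ A1 = min(1, a+b) on (0.41, 0.59) = 1.00
(¬A1 ∨ A1) ∨ A1 = min(1, a+b) on (1.00, 0.59) = 1.00
A5 → A4  [Reichenbach: 1 − a + a·b] with a=0.45, b=0.58 → 0.81
A5 ∧ (A5 → A4) = max(0, a+b−1) on (0.45, 0.81) = 0.26
((¬A1 ∨ A1) ∨ A1) ∧ (A5 ∧ (A5 → A4)) = max(0, a+b−1) on (1.00, 0.26) = 0.26

0.26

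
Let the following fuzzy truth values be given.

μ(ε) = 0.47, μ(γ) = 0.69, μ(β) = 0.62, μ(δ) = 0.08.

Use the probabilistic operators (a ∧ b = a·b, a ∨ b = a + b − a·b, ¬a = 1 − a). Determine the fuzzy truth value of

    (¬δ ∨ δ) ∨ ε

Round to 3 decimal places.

0.961

¬δ = 1 − 0.0800 = 0.9200
¬δ ∨ δ = a + b − a·b on (0.9200, 0.0800) = 0.9264
(¬δ ∨ δ) ∨ ε = a + b − a·b on (0.9264, 0.4700) = 0.9610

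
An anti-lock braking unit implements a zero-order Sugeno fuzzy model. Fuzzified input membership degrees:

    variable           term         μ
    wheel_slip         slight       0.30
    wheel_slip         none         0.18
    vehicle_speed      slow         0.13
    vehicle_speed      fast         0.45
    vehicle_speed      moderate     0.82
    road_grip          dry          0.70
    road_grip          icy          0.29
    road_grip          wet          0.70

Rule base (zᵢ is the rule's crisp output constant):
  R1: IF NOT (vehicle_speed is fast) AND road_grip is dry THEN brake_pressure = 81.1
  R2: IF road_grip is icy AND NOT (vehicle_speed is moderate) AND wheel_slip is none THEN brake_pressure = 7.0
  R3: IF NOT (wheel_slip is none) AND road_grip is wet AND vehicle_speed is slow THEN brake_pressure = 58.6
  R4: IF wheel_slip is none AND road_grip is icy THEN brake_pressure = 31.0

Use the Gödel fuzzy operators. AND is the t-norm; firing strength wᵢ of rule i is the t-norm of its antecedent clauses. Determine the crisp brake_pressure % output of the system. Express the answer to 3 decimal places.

R1 (z=81.1): ¬fast=1−0.45=0.55, dry=0.70; AND[min(a, b)] → w = 0.55
R2 (z=7.0): icy=0.29, ¬moderate=1−0.82=0.18, none=0.18; AND[min(a, b)] → w = 0.18
R3 (z=58.6): ¬none=1−0.18=0.82, wet=0.70, slow=0.13; AND[min(a, b)] → w = 0.13
R4 (z=31.0): none=0.18, icy=0.29; AND[min(a, b)] → w = 0.18
Weighted average = (0.55·81.1 + 0.18·7.0 + 0.13·58.6 + 0.18·31.0) / (0.55 + 0.18 + 0.13 + 0.18)
  = 59.0630 / 1.0400 = 56.791

56.791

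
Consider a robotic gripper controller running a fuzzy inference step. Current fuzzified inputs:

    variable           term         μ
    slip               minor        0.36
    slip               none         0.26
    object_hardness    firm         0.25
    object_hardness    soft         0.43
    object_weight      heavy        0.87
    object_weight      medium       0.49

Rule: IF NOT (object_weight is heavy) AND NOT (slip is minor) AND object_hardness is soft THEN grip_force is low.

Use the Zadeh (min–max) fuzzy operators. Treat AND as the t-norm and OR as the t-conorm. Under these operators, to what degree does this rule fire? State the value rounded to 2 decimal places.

firing strength: ¬heavy=1−0.87=0.13, ¬minor=1−0.36=0.64, soft=0.43; AND[min(a, b)] → w = 0.13

0.13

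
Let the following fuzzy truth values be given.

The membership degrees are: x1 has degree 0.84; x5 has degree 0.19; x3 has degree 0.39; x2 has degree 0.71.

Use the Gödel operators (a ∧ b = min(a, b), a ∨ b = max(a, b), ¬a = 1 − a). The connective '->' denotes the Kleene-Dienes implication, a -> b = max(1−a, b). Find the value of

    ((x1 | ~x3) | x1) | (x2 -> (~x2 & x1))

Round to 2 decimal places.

0.84

~x3 = 1 − 0.39 = 0.61
x1 | ~x3 = max(a, b) on (0.84, 0.61) = 0.84
(x1 | ~x3) | x1 = max(a, b) on (0.84, 0.84) = 0.84
~x2 = 1 − 0.71 = 0.29
~x2 & x1 = min(a, b) on (0.29, 0.84) = 0.29
x2 -> (~x2 & x1)  [Kleene-Dienes: max(1−a, b)] with a=0.71, b=0.29 → 0.29
((x1 | ~x3) | x1) | (x2 -> (~x2 & x1)) = max(a, b) on (0.84, 0.29) = 0.84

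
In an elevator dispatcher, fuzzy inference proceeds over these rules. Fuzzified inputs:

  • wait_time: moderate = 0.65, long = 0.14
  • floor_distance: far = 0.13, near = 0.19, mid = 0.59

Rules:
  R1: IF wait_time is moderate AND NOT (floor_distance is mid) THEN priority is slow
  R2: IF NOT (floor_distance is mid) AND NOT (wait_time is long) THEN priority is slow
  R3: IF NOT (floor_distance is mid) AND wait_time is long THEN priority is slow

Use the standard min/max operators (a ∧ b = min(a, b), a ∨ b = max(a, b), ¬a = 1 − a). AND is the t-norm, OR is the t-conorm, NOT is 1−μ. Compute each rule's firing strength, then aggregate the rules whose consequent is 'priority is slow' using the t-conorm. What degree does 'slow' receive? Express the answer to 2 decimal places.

R1: moderate=0.65, ¬mid=1−0.59=0.41; AND[min(a, b)] → w = 0.41
R2: ¬mid=1−0.59=0.41, ¬long=1−0.14=0.86; AND[min(a, b)] → w = 0.41
R3: ¬mid=1−0.59=0.41, long=0.14; AND[min(a, b)] → w = 0.14
Rules with consequent 'slow': {R1, R2, R3} → strengths 0.41, 0.41, 0.14
Aggregate via t-conorm [max(a, b)]: 0.41

0.41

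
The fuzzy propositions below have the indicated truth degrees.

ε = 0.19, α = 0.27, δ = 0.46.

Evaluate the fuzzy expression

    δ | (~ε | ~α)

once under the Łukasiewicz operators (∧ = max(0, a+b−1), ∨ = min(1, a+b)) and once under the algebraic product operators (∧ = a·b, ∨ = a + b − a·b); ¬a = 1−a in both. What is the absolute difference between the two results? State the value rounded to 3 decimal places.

0.028

Under Łukasiewicz:
  ~ε = 1 − 0.19 = 0.81
  ~α = 1 − 0.27 = 0.73
  ~ε | ~α = min(1, a+b) on (0.81, 0.73) = 1.00
  δ | (~ε | ~α) = min(1, a+b) on (0.46, 1.00) = 1.00
  → value = 1.0000
Under algebraic product:
  ~ε = 1 − 0.1900 = 0.8100
  ~α = 1 − 0.2700 = 0.7300
  ~ε | ~α = a + b − a·b on (0.8100, 0.7300) = 0.9487
  δ | (~ε | ~α) = a + b − a·b on (0.4600, 0.9487) = 0.9723
  → value = 0.9723
|1.0000 − 0.9723| = 0.028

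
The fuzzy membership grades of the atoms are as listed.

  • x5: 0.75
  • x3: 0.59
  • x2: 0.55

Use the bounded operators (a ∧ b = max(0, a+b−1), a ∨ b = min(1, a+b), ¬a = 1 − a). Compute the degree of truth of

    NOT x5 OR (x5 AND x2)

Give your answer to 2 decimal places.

NOT x5 = 1 − 0.75 = 0.25
x5 AND x2 = max(0, a+b−1) on (0.75, 0.55) = 0.30
NOT x5 OR (x5 AND x2) = min(1, a+b) on (0.25, 0.30) = 0.55

0.55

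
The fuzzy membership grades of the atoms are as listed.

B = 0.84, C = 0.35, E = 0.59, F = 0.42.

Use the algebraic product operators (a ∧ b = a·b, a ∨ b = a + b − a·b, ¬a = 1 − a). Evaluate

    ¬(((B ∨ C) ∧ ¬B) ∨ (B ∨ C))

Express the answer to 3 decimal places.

B ∨ C = a + b − a·b on (0.8400, 0.3500) = 0.8960
¬B = 1 − 0.8400 = 0.1600
(B ∨ C) ∧ ¬B = a·b on (0.8960, 0.1600) = 0.1434
B ∨ C = a + b − a·b on (0.8400, 0.3500) = 0.8960
((B ∨ C) ∧ ¬B) ∨ (B ∨ C) = a + b − a·b on (0.1434, 0.8960) = 0.9109
¬(((B ∨ C) ∧ ¬B) ∨ (B ∨ C)) = 1 − 0.9109 = 0.0891

0.089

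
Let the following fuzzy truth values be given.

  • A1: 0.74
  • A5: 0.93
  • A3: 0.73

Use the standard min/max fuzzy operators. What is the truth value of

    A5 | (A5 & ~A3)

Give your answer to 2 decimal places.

0.93

~A3 = 1 − 0.73 = 0.27
A5 & ~A3 = min(a, b) on (0.93, 0.27) = 0.27
A5 | (A5 & ~A3) = max(a, b) on (0.93, 0.27) = 0.93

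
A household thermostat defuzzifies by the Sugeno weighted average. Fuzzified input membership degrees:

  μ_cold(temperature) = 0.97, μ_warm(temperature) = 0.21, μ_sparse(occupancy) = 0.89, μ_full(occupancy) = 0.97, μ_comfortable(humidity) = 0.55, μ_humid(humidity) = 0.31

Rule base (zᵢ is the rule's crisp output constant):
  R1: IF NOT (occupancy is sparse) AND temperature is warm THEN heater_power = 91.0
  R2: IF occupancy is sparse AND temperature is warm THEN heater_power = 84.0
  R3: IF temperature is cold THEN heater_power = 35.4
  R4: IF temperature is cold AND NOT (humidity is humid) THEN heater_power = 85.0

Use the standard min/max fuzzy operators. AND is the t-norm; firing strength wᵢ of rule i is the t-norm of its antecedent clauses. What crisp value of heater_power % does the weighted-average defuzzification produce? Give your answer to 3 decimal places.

R1 (z=91.0): ¬sparse=1−0.89=0.11, warm=0.21; AND[min(a, b)] → w = 0.11
R2 (z=84.0): sparse=0.89, warm=0.21; AND[min(a, b)] → w = 0.21
R3 (z=35.4): cold=0.97 → w = 0.97
R4 (z=85.0): cold=0.97, ¬humid=1−0.31=0.69; AND[min(a, b)] → w = 0.69
Weighted average = (0.11·91.0 + 0.21·84.0 + 0.97·35.4 + 0.69·85.0) / (0.11 + 0.21 + 0.97 + 0.69)
  = 120.6380 / 1.9800 = 60.928

60.928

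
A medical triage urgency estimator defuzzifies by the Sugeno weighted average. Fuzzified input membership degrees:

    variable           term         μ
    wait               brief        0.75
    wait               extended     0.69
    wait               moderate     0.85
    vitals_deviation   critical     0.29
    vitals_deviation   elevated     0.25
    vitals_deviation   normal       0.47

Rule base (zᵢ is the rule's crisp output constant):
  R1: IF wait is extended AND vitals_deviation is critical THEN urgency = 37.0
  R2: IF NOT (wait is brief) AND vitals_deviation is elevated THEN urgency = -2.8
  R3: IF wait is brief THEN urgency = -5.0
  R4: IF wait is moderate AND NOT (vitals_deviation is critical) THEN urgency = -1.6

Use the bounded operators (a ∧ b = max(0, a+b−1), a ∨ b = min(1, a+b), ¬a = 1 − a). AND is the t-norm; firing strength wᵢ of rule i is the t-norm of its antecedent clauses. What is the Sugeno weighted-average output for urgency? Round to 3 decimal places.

-3.547

R1 (z=37.0): extended=0.69, critical=0.29; AND[max(0, a+b−1)] → w = 0.00
R2 (z=-2.8): ¬brief=1−0.75=0.25, elevated=0.25; AND[max(0, a+b−1)] → w = 0.00
R3 (z=-5.0): brief=0.75 → w = 0.75
R4 (z=-1.6): moderate=0.85, ¬critical=1−0.29=0.71; AND[max(0, a+b−1)] → w = 0.56
Weighted average = (0.00·37.0 + 0.00·-2.8 + 0.75·-5.0 + 0.56·-1.6) / (0.00 + 0.00 + 0.75 + 0.56)
  = -4.6460 / 1.3100 = -3.547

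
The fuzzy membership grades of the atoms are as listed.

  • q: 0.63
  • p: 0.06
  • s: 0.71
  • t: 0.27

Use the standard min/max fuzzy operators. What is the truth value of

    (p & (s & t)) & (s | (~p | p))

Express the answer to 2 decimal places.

s & t = min(a, b) on (0.71, 0.27) = 0.27
p & (s & t) = min(a, b) on (0.06, 0.27) = 0.06
~p = 1 − 0.06 = 0.94
~p | p = max(a, b) on (0.94, 0.06) = 0.94
s | (~p | p) = max(a, b) on (0.71, 0.94) = 0.94
(p & (s & t)) & (s | (~p | p)) = min(a, b) on (0.06, 0.94) = 0.06

0.06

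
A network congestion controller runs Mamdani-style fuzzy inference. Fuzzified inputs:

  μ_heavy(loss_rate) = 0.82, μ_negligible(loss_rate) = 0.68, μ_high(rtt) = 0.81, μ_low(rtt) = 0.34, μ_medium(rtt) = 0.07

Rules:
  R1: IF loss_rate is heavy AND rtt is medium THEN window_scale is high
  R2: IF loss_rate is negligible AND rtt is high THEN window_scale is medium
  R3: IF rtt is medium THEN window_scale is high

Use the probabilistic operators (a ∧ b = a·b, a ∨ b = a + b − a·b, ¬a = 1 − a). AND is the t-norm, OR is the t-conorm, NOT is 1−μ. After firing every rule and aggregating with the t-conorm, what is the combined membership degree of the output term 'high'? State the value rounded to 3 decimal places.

0.123

R1: heavy=0.82, medium=0.07; AND[a·b] → w = 0.0574
R2: negligible=0.68, high=0.81; AND[a·b] → w = 0.5508
R3: medium=0.07 → w = 0.0700
Rules with consequent 'high': {R1, R3} → strengths 0.0574, 0.0700
Aggregate via t-conorm [a + b − a·b]: 0.1234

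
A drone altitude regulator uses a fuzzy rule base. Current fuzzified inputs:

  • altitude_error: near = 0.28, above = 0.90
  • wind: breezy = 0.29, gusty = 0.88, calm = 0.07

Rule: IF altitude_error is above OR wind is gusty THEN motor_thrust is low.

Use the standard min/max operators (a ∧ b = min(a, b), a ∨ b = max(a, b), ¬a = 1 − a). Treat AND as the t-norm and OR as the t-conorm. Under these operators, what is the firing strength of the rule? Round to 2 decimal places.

0.90

firing strength: above=0.90, gusty=0.88; OR[max(a, b)] → w = 0.90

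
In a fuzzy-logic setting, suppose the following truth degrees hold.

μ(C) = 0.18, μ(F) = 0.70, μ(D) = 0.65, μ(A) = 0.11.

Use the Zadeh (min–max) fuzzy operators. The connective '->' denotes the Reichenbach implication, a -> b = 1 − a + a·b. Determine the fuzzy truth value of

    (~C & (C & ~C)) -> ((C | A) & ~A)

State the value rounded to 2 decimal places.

~C = 1 − 0.18 = 0.82
~C = 1 − 0.18 = 0.82
C & ~C = min(a, b) on (0.18, 0.82) = 0.18
~C & (C & ~C) = min(a, b) on (0.82, 0.18) = 0.18
C | A = max(a, b) on (0.18, 0.11) = 0.18
~A = 1 − 0.11 = 0.89
(C | A) & ~A = min(a, b) on (0.18, 0.89) = 0.18
(~C & (C & ~C)) -> ((C | A) & ~A)  [Reichenbach: 1 − a + a·b] with a=0.18, b=0.18 → 0.85

0.85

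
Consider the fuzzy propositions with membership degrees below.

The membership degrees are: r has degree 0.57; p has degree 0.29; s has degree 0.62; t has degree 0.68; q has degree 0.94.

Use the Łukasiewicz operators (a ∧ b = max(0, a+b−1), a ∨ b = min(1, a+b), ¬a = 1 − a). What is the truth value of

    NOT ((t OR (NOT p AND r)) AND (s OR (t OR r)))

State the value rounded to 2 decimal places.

NOT p = 1 − 0.29 = 0.71
NOT p AND r = max(0, a+b−1) on (0.71, 0.57) = 0.28
t OR (NOT p AND r) = min(1, a+b) on (0.68, 0.28) = 0.96
t OR r = min(1, a+b) on (0.68, 0.57) = 1.00
s OR (t OR r) = min(1, a+b) on (0.62, 1.00) = 1.00
(t OR (NOT p AND r)) AND (s OR (t OR r)) = max(0, a+b−1) on (0.96, 1.00) = 0.96
NOT ((t OR (NOT p AND r)) AND (s OR (t OR r))) = 1 − 0.96 = 0.04

0.04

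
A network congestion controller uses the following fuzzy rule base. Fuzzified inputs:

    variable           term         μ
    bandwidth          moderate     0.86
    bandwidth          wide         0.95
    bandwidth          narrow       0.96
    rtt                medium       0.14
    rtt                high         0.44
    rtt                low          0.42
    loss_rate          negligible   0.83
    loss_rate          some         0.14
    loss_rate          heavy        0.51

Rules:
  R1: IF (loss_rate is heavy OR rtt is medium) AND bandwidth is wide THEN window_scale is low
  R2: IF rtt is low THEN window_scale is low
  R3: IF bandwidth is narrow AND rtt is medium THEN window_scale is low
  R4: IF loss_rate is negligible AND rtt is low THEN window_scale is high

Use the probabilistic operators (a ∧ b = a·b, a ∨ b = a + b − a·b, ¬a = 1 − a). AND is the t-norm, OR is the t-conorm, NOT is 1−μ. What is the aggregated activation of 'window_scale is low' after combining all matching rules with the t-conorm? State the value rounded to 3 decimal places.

R1: (heavy=0.51 OR medium=0.14) = 0.5786; AND[a·b] with wide=0.95 → w = 0.5497
R2: low=0.42 → w = 0.4200
R3: narrow=0.96, medium=0.14; AND[a·b] → w = 0.1344
R4: negligible=0.83, low=0.42; AND[a·b] → w = 0.3486
Rules with consequent 'low': {R1, R2, R3} → strengths 0.5497, 0.4200, 0.1344
Aggregate via t-conorm [a + b − a·b]: 0.7739

0.774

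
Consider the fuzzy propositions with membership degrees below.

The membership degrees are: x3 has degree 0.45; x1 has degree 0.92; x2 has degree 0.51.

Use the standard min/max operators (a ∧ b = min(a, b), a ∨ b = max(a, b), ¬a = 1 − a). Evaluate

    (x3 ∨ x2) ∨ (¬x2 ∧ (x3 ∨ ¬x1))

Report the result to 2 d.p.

x3 ∨ x2 = max(a, b) on (0.45, 0.51) = 0.51
¬x2 = 1 − 0.51 = 0.49
¬x1 = 1 − 0.92 = 0.08
x3 ∨ ¬x1 = max(a, b) on (0.45, 0.08) = 0.45
¬x2 ∧ (x3 ∨ ¬x1) = min(a, b) on (0.49, 0.45) = 0.45
(x3 ∨ x2) ∨ (¬x2 ∧ (x3 ∨ ¬x1)) = max(a, b) on (0.51, 0.45) = 0.51

0.51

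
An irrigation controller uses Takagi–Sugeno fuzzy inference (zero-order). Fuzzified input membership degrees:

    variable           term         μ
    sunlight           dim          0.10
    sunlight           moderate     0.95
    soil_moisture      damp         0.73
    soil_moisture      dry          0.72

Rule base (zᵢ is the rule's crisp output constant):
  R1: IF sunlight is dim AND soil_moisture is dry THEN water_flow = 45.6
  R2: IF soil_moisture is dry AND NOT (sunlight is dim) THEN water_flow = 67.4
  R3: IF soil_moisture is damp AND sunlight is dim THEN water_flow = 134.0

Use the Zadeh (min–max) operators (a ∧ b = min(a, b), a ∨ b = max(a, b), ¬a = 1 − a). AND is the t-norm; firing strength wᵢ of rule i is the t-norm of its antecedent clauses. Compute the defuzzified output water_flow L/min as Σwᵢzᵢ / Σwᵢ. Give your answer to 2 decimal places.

R1 (z=45.6): dim=0.10, dry=0.72; AND[min(a, b)] → w = 0.10
R2 (z=67.4): dry=0.72, ¬dim=1−0.10=0.90; AND[min(a, b)] → w = 0.72
R3 (z=134.0): damp=0.73, dim=0.10; AND[min(a, b)] → w = 0.10
Weighted average = (0.10·45.6 + 0.72·67.4 + 0.10·134.0) / (0.10 + 0.72 + 0.10)
  = 66.4880 / 0.9200 = 72.27

72.27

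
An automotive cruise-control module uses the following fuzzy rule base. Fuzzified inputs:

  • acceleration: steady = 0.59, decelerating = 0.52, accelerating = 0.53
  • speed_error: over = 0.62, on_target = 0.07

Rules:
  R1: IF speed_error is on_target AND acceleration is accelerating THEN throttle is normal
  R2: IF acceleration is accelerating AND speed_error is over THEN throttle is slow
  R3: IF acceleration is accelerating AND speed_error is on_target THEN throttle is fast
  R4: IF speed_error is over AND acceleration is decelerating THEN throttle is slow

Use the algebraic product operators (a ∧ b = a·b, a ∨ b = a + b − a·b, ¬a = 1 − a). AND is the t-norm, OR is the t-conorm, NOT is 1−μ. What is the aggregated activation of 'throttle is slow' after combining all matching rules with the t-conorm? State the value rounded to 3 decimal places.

R1: on_target=0.07, accelerating=0.53; AND[a·b] → w = 0.0371
R2: accelerating=0.53, over=0.62; AND[a·b] → w = 0.3286
R3: accelerating=0.53, on_target=0.07; AND[a·b] → w = 0.0371
R4: over=0.62, decelerating=0.52; AND[a·b] → w = 0.3224
Rules with consequent 'slow': {R2, R4} → strengths 0.3286, 0.3224
Aggregate via t-conorm [a + b − a·b]: 0.5451

0.545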